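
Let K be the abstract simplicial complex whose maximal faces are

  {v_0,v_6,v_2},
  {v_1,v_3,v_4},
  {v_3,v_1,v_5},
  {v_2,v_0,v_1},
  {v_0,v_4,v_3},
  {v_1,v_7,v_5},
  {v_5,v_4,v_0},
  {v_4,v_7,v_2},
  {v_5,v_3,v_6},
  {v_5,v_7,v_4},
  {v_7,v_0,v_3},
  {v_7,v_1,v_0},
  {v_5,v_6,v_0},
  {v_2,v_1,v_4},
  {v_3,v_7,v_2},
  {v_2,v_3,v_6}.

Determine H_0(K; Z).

Order the vertices as v_0 < v_1 < v_2 < v_3 < v_4 < v_5 < v_6 < v_7. Listing each simplex with vertices in this order, K has dimension 2 with simplices:

  0-simplices (8): [v_0], [v_1], [v_2], [v_3], [v_4], [v_5], [v_6], [v_7]
  1-simplices (24): (24 of them)
  2-simplices (16): (16 of them)

giving chain groups C_0 ≅ Z^8, C_1 ≅ Z^24, C_2 ≅ Z^16.

Boundary ∂_1: C_1 → C_0 is given by ∂[p,q] = [q] − [p].
This gives a 8×24 integer matrix of rank 7; reducing to Smith normal form yields diagonal entries (1,1,1,1,1,1,1).

Boundary ∂_2: C_2 → C_1 sends each 2-simplex [p,q,r] to [q,r] − [p,r] + [p,q]. For instance
  ∂[v_4,v_5,v_7] = [v_5,v_7] − [v_4,v_7] + [v_4,v_5],
  ∂[v_0,v_2,v_6] = [v_2,v_6] − [v_0,v_6] + [v_0,v_2].
The resulting 24×16 matrix has rank 15, and its Smith normal form has invariant factors (1,1,1,1,1,1,1,1,1,1,1,1,1,1,1).

Now H_k = ker ∂_k / im ∂_{k+1}, so:

  H_0: rank C_0 − rank ∂_1 = 8 − 7 = 1, and the invariant factors of ∂_1 are all 1, so H_0 ≅ Z.

H_0 ≅ Z.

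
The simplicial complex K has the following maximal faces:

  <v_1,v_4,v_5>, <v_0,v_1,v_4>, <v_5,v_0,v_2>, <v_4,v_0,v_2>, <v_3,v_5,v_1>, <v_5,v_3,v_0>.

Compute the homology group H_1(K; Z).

H_1 = Z.

We work with the vertex ordering v_0 < v_1 < v_2 < v_3 < v_4 < v_5. The simplices of K, each written with vertices in increasing order, are:

  0-simplices (6): [v_0], [v_1], [v_2], [v_3], [v_4], [v_5]
  1-simplices (12): [v_0,v_1], [v_0,v_2], [v_0,v_3], [v_0,v_4], [v_0,v_5], [v_1,v_3], [v_1,v_4], [v_1,v_5], [v_2,v_4], [v_2,v_5], [v_3,v_5], [v_4,v_5]
  2-simplices (6): [v_0,v_1,v_4], [v_0,v_2,v_4], [v_0,v_2,v_5], [v_0,v_3,v_5], [v_1,v_3,v_5], [v_1,v_4,v_5]

Hence C_0 ≅ Z^6, C_1 ≅ Z^12, C_2 ≅ Z^6.

∂_1: C_1 → C_0 is given by ∂[p,q] = [q] − [p]. For instance
  ∂[v_0,v_4] = [v_4] − [v_0].
As a 6×12 matrix over Z this has rank 5, with invariant factors (1,1,1,1,1).

Boundary ∂_2: C_2 → C_1 acts by ∂[p,q,r] = [q,r] − [p,r] + [p,q]. For instance
  ∂[v_0,v_2,v_5] = [v_2,v_5] − [v_0,v_5] + [v_0,v_2],
  ∂[v_0,v_3,v_5] = [v_3,v_5] − [v_0,v_5] + [v_0,v_3].
This gives a 12×6 integer matrix of rank 6; reducing to Smith normal form yields diagonal entries (1,1,1,1,1,1).

From H_k ≅ ker(∂_k) / im(∂_{k+1}) we obtain:

  H_1: rank ker ∂_1 − rank ∂_2 = (12 − 5) − 6 = 1, and the invariant factors of ∂_2 are all 1, so H_1 ≅ Z.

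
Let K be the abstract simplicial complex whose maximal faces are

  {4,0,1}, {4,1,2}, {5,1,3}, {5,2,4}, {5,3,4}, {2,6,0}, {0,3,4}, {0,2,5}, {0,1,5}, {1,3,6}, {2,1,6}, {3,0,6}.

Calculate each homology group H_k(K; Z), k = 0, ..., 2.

H_0 = Z,  H_1 = Z/2,  H_2 = 0.

Order the vertices as 0 < 1 < 2 < 3 < 4 < 5 < 6. Listing each simplex with vertices in this order, K has dimension 2 with simplices:

  0-simplices (7): [0], [1], [2], [3], [4], [5], [6]
  1-simplices (18): [0,1], [0,2], [0,3], [0,4], [0,5], [0,6], [1,2], [1,3], [1,4], [1,5], [1,6], [2,4], [2,5], [2,6], [3,4], [3,5], [3,6], [4,5]
  2-simplices (12): [0,1,4], [0,1,5], [0,2,5], [0,2,6], [0,3,4], [0,3,6], [1,2,4], [1,2,6], [1,3,5], [1,3,6], [2,4,5], [3,4,5]

giving chain groups C_0 ≅ Z^7, C_1 ≅ Z^18, C_2 ≅ Z^12.

∂_1: C_1 → C_0 maps an edge to its endpoints' difference, ∂[p,q] = q − p.
The 7×18 boundary matrix has rank 6 and Smith normal form diag(1,1,1,1,1,1).

The boundary map ∂_2: C_2 → C_1 maps a triangle to the signed sum of its edges. For instance
  ∂[0,1,5] = [1,5] − [0,5] + [0,1],
  ∂[1,2,4] = [2,4] − [1,4] + [1,2].
The 18×12 boundary matrix has rank 12 and Smith normal form diag(1,1,1,1,1,1,1,1,1,1,1,2).

Computing H_k = (kernel of ∂_k) / (image of ∂_{k+1}):

  H_0: rank C_0 − rank ∂_1 = 7 − 6 = 1, and the invariant factors of ∂_1 are all 1, so H_0 = Z.
  H_1: rank ker ∂_1 − rank ∂_2 = (18 − 6) − 12 = 0, and ∂_2 has invariant factor 2 > 1, so H_1 = Z/2.
  H_2: rank ker ∂_2 − rank ∂_3 = (12 − 12) − 0 = 0, and there is no ∂_3, so H_2 = 0.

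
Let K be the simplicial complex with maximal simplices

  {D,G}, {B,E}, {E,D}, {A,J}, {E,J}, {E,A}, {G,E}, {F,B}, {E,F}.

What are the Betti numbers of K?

b_0 = 1, b_1 = 3.

K has 7 vertices, 9 edges.
rank ∂_0 = 0, rank ∂_1 = 6 ⇒ b_0 = 7 − 0 − 6 = 1; all invariant factors of ∂_1 are 1 so no torsion. So H_0 ≅ Z.
rank ∂_1 = 6, rank ∂_2 = 0 ⇒ b_1 = 9 − 6 − 0 = 3. So H_1 ≅ Z^3.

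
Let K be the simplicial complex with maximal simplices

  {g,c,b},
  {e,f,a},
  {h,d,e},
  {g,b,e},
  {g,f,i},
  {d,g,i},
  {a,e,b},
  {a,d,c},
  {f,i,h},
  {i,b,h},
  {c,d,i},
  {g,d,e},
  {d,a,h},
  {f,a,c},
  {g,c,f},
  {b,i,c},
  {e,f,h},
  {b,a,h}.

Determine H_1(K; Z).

Order the vertices as a < b < c < d < e < f < g < h < i. Listing each simplex with vertices in this order, K has dimension 2 with simplices:

  0-simplices (9): a, b, c, d, e, f, g, h, i
  1-simplices (27): ab, ac, ad, ae, af, ah, bc, be, bg, bh, bi, cd, cf, cg, ci, de, dg, dh, di, ef, eg, eh, fg, fh, fi, gi, hi
  2-simplices (18): abe, abh, acd, acf, adh, aef, bcg, bci, beg, bhi, cdi, cfg, deg, deh, dgi, efh, fgi, fhi

so the chain groups are C_0 ≅ Z^9, C_1 ≅ Z^27, C_2 ≅ Z^18.

Boundary ∂_1: C_1 → C_0 maps an edge to its endpoints' difference, ∂[p,q] = q − p. For instance
  ∂cg = g − c.
As a 9×27 matrix over Z this has rank 8, with invariant factors (1,1,1,1,1,1,1,1).

∂_2: C_2 → C_1 sends each 2-simplex [p,q,r] to [q,r] − [p,r] + [p,q]. For instance
  ∂abh = bh − ah + ab,
  ∂bci = ci − bi + bc.
The 27×18 boundary matrix has rank 18 and Smith normal form diag(1,1,1,1,1,1,1,1,1,1,1,1,1,1,1,1,1,2).

From H_k ≅ ker(∂_k) / im(∂_{k+1}) we obtain:

  H_1: rank ker ∂_1 − rank ∂_2 = (27 − 8) − 18 = 1, and ∂_2 has invariant factor 2 > 1, so H_1 ≅ Z ⊕ Z/2.

H_1 ≅ Z ⊕ Z/2.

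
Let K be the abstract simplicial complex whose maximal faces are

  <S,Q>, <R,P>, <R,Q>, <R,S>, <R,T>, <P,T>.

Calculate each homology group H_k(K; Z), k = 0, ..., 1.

H_0 = Z,  H_1 = Z^2.

We work with the vertex ordering P < Q < R < S < T. The simplices of K, each written with vertices in increasing order, are:

  0-simplices (5): P, Q, R, S, T
  1-simplices (6): PR, PT, QR, QS, RS, RT

so the chain groups are C_0 ≅ Z^5, C_1 ≅ Z^6.

Boundary ∂_1: C_1 → C_0 is given by ∂[p,q] = [q] − [p]. For instance
  ∂RT = T − R.
As a 5×6 matrix over Z this has rank 4, with invariant factors (1,1,1,1).

Now H_k = ker ∂_k / im ∂_{k+1}, so:

  H_0: rank C_0 − rank ∂_1 = 5 − 4 = 1, and the invariant factors of ∂_1 are all 1, so H_0 ≅ Z.
  H_1: rank ker ∂_1 − rank ∂_2 = (6 − 4) − 0 = 2, and there is no ∂_2, so H_1 ≅ Z^2.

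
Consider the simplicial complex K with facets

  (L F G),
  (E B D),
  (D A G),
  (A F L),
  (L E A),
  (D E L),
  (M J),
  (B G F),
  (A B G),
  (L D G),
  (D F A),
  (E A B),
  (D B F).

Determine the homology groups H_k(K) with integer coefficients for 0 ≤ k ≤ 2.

H_0 ≅ Z^2,  H_1 ≅ Z/2,  H_2 = 0.

Order the vertices as A < B < D < E < F < G < J < L < M. Listing each simplex with vertices in this order, K has dimension 2 with simplices:

  0-simplices (9): A, B, D, E, F, G, J, L, M
  1-simplices (19): AB, AD, AE, AF, AG, AL, BD, BE, BF, BG, DE, DF, DG, DL, EL, FG, FL, GL, JM
  2-simplices (12): ABE, ABG, ADF, ADG, AEL, AFL, BDE, BDF, BFG, DEL, DGL, FGL

Hence C_0 ≅ Z^9, C_1 ≅ Z^19, C_2 ≅ Z^12.

Boundary ∂_1: C_1 → C_0 maps an edge to its endpoints' difference, ∂[p,q] = q − p. For instance
  ∂DF = F − D.
This gives a 9×19 integer matrix of rank 7; reducing to Smith normal form yields diagonal entries (1,1,1,1,1,1,1).

∂_2: C_2 → C_1 maps a triangle to the signed sum of its edges. For instance
  ∂BFG = FG − BG + BF,
  ∂DEL = EL − DL + DE.
This gives a 19×12 integer matrix of rank 12; reducing to Smith normal form yields diagonal entries (1,1,1,1,1,1,1,1,1,1,1,2).

Reading off H_k = ker ∂_k / im ∂_{k+1}:

  H_0: rank C_0 − rank ∂_1 = 9 − 7 = 2, and the invariant factors of ∂_1 are all 1, so H_0 = Z^2.
  H_1: rank ker ∂_1 − rank ∂_2 = (19 − 7) − 12 = 0, and ∂_2 has invariant factor 2 > 1, so H_1 = Z/2.
  H_2: rank ker ∂_2 − rank ∂_3 = (12 − 12) − 0 = 0, and there is no ∂_3, so H_2 = 0.

(K is a triangulation of the disjoint union of the real projective plane RP^2 and the 1-simplex.)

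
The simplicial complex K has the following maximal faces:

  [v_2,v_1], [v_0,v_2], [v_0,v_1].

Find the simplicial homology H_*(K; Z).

K has 3 vertices, 3 edges.
rank ∂_0 = 0, rank ∂_1 = 2 ⇒ b_0 = 3 − 0 − 2 = 1; all invariant factors of ∂_1 are 1 so no torsion. So H_0 ≅ Z.
rank ∂_1 = 2, rank ∂_2 = 0 ⇒ b_1 = 3 − 2 − 0 = 1. So H_1 ≅ Z.

H_0 = Z,  H_1 = Z.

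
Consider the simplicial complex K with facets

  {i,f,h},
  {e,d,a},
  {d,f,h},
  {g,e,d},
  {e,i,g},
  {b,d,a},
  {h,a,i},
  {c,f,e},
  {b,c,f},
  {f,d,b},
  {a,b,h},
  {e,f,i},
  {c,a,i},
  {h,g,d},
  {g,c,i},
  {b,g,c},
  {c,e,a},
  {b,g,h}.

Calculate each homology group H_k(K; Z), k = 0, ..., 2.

H_0 ≅ Z,  H_1 ≅ Z ⊕ Z/2,  H_2 = 0.

Order the vertices as a < b < c < d < e < f < g < h < i. Listing each simplex with vertices in this order, K has dimension 2 with simplices:

  0-simplices (9): a, b, c, d, e, f, g, h, i
  1-simplices (27): ab, ac, ad, ae, ah, ai, bc, bd, bf, bg, bh, ce, cf, cg, ci, de, df, dg, dh, ef, eg, ei, fh, fi, gh, gi, hi
  2-simplices (18): abd, abh, ace, aci, ade, ahi, bcf, bcg, bdf, bgh, cef, cgi, deg, dfh, dgh, efi, egi, fhi

giving chain groups C_0 ≅ Z^9, C_1 ≅ Z^27, C_2 ≅ Z^18.

∂_1: C_1 → C_0 sends each edge [p,q] (with p < q) to q − p.
This gives a 9×27 integer matrix of rank 8; reducing to Smith normal form yields diagonal entries (1,1,1,1,1,1,1,1).

Boundary ∂_2: C_2 → C_1 sends each 2-simplex [p,q,r] to [q,r] − [p,r] + [p,q]. For instance
  ∂deg = eg − dg + de,
  ∂ahi = hi − ai + ah.
This gives a 27×18 integer matrix of rank 18; reducing to Smith normal form yields diagonal entries (1,1,1,1,1,1,1,1,1,1,1,1,1,1,1,1,1,2).

Now H_k = ker ∂_k / im ∂_{k+1}, so:

  H_0: rank C_0 − rank ∂_1 = 9 − 8 = 1, and the invariant factors of ∂_1 are all 1, so H_0 = Z.
  H_1: rank ker ∂_1 − rank ∂_2 = (27 − 8) − 18 = 1, and ∂_2 has invariant factor 2 > 1, so H_1 = Z ⊕ Z/2.
  H_2: rank ker ∂_2 − rank ∂_3 = (18 − 18) − 0 = 0, and there is no ∂_3, so H_2 = 0.

As a check, the Euler characteristic is 9 − 27 + 18 = 0, which agrees with 1 − 1 + 0 = 0.
(K is a triangulation of the Klein bottle.)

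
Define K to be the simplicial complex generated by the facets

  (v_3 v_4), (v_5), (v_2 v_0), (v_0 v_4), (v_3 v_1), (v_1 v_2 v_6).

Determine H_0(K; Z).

Order the vertices as v_0 < v_1 < v_2 < v_3 < v_4 < v_5 < v_6. Listing each simplex with vertices in this order, K has dimension 2 with simplices:

  0-simplices (7): [v_0], [v_1], [v_2], [v_3], [v_4], [v_5], [v_6]
  1-simplices (7): [v_0,v_2], [v_0,v_4], [v_1,v_2], [v_1,v_3], [v_1,v_6], [v_2,v_6], [v_3,v_4]
  2-simplices (1): [v_1,v_2,v_6]

Hence C_0 ≅ Z^7, C_1 ≅ Z^7, C_2 ≅ Z^1.

∂_1: C_1 → C_0 sends each edge [p,q] (with p < q) to q − p.
The 7×7 boundary matrix has rank 5 and Smith normal form diag(1,1,1,1,1).

Boundary ∂_2: C_2 → C_1 acts by ∂[p,q,r] = [q,r] − [p,r] + [p,q]. For instance
  ∂[v_1,v_2,v_6] = [v_2,v_6] − [v_1,v_6] + [v_1,v_2].
This gives a 7×1 integer matrix of rank 1; reducing to Smith normal form yields diagonal entries (1).

Reading off H_k = ker ∂_k / im ∂_{k+1}:

  H_0: rank C_0 − rank ∂_1 = 7 − 5 = 2, and the invariant factors of ∂_1 are all 1, so H_0 = Z^2.

H_0 = Z^2.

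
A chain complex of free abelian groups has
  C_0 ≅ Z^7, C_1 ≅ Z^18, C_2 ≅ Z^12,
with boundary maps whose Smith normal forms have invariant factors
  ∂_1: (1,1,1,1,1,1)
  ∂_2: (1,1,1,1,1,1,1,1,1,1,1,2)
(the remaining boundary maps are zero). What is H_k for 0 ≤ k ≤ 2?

H_0: b_0 = 7 − 0 − 6 = 1; torsion from ∂_1 factors > 1: none. So H_0 = Z.
H_1: b_1 = 18 − 6 − 12 = 0; torsion from ∂_2 factors > 1: [2]. So H_1 = Z/2Z.
H_2: b_2 = 12 − 12 − 0 = 0; torsion from ∂_3 factors > 1: none. So H_2 = 0.

H_0 = Z,  H_1 = Z/2Z,  H_2 = 0.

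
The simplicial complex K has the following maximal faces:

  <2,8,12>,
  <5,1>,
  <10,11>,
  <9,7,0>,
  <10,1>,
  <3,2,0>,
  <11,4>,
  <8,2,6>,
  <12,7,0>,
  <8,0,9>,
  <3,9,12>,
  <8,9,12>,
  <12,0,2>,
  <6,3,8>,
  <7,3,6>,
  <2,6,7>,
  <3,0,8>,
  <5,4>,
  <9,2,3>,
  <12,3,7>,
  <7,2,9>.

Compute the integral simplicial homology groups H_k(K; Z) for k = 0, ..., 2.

Order the vertices as 0 < 1 < 2 < 3 < 4 < 5 < 6 < 7 < 8 < 9 < 10 < 11 < 12. Listing each simplex with vertices in this order, K has dimension 2 with simplices:

  0-simplices (13): [0], [1], [2], [3], [4], [5], [6], [7], [8], [9], [10], [11], [12]
  1-simplices (29): (29 of them)
  2-simplices (16): [0,2,3], [0,2,12], [0,3,8], [0,7,9], [0,7,12], [0,8,9], [2,3,9], [2,6,7], [2,6,8], [2,7,9], [2,8,12], [3,6,7], [3,6,8], [3,7,12], [3,9,12], [8,9,12]

Hence C_0 ≅ Z^13, C_1 ≅ Z^29, C_2 ≅ Z^16.

∂_1: C_1 → C_0 sends each edge [p,q] (with p < q) to q − p.
The resulting 13×29 matrix has rank 11, and its Smith normal form has invariant factors (1,1,1,1,1,1,1,1,1,1,1).

∂_2: C_2 → C_1 maps a triangle to the signed sum of its edges. For instance
  ∂[2,6,7] = [6,7] − [2,7] + [2,6],
  ∂[2,7,9] = [7,9] − [2,9] + [2,7].
The resulting 29×16 matrix has rank 15, and its Smith normal form has invariant factors (1,1,1,1,1,1,1,1,1,1,1,1,1,1,1).

Reading off H_k = ker ∂_k / im ∂_{k+1}:

  H_0: rank C_0 − rank ∂_1 = 13 − 11 = 2, and the invariant factors of ∂_1 are all 1, so H_0 ≅ Z^2.
  H_1: rank ker ∂_1 − rank ∂_2 = (29 − 11) − 15 = 3, and the invariant factors of ∂_2 are all 1, so H_1 ≅ Z^3.
  H_2: rank ker ∂_2 − rank ∂_3 = (16 − 15) − 0 = 1, and there is no ∂_3, so H_2 ≅ Z.

H_0 = Z^2,  H_1 = Z^3,  H_2 = Z.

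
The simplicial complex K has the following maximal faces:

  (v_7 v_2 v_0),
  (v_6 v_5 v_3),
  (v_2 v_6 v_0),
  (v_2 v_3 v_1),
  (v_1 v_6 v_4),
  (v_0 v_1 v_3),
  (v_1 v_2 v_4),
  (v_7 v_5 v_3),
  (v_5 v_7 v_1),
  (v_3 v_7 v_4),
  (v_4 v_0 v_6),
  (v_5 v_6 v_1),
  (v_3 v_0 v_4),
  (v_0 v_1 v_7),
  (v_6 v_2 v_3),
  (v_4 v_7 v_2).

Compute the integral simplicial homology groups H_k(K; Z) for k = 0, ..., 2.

H_0 ≅ Z,  H_1 ≅ Z^2,  H_2 ≅ Z.

Take the total order v_0 < v_1 < v_2 < v_3 < v_4 < v_5 < v_6 < v_7 on the vertex set. Then K (dimension 2) consists of the simplices:

  0-simplices (8): [v_0], [v_1], [v_2], [v_3], [v_4], [v_5], [v_6], [v_7]
  1-simplices (24): (24 of them)
  2-simplices (16): (16 of them)

Hence C_0 ≅ Z^8, C_1 ≅ Z^24, C_2 ≅ Z^16.

∂_1: C_1 → C_0 maps an edge to its endpoints' difference, ∂[p,q] = q − p. For instance
  ∂[v_2,v_6] = [v_6] − [v_2].
The resulting 8×24 matrix has rank 7, and its Smith normal form has invariant factors (1,1,1,1,1,1,1).

The boundary map ∂_2: C_2 → C_1 maps a triangle to the signed sum of its edges. For instance
  ∂[v_3,v_4,v_7] = [v_4,v_7] − [v_3,v_7] + [v_3,v_4],
  ∂[v_1,v_2,v_3] = [v_2,v_3] − [v_1,v_3] + [v_1,v_2].
This gives a 24×16 integer matrix of rank 15; reducing to Smith normal form yields diagonal entries (1,1,1,1,1,1,1,1,1,1,1,1,1,1,1).

Computing H_k = (kernel of ∂_k) / (image of ∂_{k+1}):

  H_0: rank C_0 − rank ∂_1 = 8 − 7 = 1, and the invariant factors of ∂_1 are all 1, so H_0 = Z.
  H_1: rank ker ∂_1 − rank ∂_2 = (24 − 7) − 15 = 2, and the invariant factors of ∂_2 are all 1, so H_1 = Z^2.
  H_2: rank ker ∂_2 − rank ∂_3 = (16 − 15) − 0 = 1, and there is no ∂_3, so H_2 = Z.

(K is a triangulation of the torus T^2.)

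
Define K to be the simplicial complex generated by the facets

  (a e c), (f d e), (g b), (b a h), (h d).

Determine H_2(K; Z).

H_2 = 0.

We work with the vertex ordering a < b < c < d < e < f < g < h. The simplices of K, each written with vertices in increasing order, are:

  0-simplices (8): a, b, c, d, e, f, g, h
  1-simplices (11): ab, ac, ae, ah, bg, bh, ce, de, df, dh, ef
  2-simplices (3): abh, ace, def

giving chain groups C_0 ≅ Z^8, C_1 ≅ Z^11, C_2 ≅ Z^3.

Boundary ∂_1: C_1 → C_0 maps an edge to its endpoints' difference, ∂[p,q] = q − p.
The 8×11 boundary matrix has rank 7 and Smith normal form diag(1,1,1,1,1,1,1).

The boundary map ∂_2: C_2 → C_1 maps a triangle to the signed sum of its edges. For instance
  ∂abh = bh − ah + ab,
  ∂def = ef − df + de.
This gives a 11×3 integer matrix of rank 3; reducing to Smith normal form yields diagonal entries (1,1,1).

From H_k ≅ ker(∂_k) / im(∂_{k+1}) we obtain:

  H_2: rank ker ∂_2 − rank ∂_3 = (3 − 3) − 0 = 0, and there is no ∂_3, so H_2 ≅ 0.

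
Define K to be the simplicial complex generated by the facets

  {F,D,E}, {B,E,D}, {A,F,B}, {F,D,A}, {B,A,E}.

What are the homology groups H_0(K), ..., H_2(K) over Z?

Order the vertices as A < B < D < E < F. Listing each simplex with vertices in this order, K has dimension 2 with simplices:

  0-simplices (5): A, B, D, E, F
  1-simplices (10): AB, AD, AE, AF, BD, BE, BF, DE, DF, EF
  2-simplices (5): ABE, ABF, ADF, BDE, DEF

so the chain groups are C_0 ≅ Z^5, C_1 ≅ Z^10, C_2 ≅ Z^5.

The boundary map ∂_1: C_1 → C_0 sends each edge [p,q] (with p < q) to q − p. For instance
  ∂BD = D − B.
The resulting 5×10 matrix has rank 4, and its Smith normal form has invariant factors (1,1,1,1).

The boundary map ∂_2: C_2 → C_1 maps a triangle to the signed sum of its edges. For instance
  ∂BDE = DE − BE + BD,
  ∂ABF = BF − AF + AB.
The resulting 10×5 matrix has rank 5, and its Smith normal form has invariant factors (1,1,1,1,1).

From H_k ≅ ker(∂_k) / im(∂_{k+1}) we obtain:

  H_0: rank C_0 − rank ∂_1 = 5 − 4 = 1, and the invariant factors of ∂_1 are all 1, so H_0 = Z.
  H_1: rank ker ∂_1 − rank ∂_2 = (10 − 4) − 5 = 1, and the invariant factors of ∂_2 are all 1, so H_1 = Z.
  H_2: rank ker ∂_2 − rank ∂_3 = (5 − 5) − 0 = 0, and there is no ∂_3, so H_2 = 0.

As a check, the Euler characteristic is 5 − 10 + 5 = 0, which agrees with 1 − 1 + 0 = 0.

H_0 ≅ Z,  H_1 ≅ Z,  H_2 = 0.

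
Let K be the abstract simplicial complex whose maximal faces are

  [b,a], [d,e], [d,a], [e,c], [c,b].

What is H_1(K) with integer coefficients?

H_1 = Z.

K has 5 vertices, 5 edges.
rank ∂_1 = 4, rank ∂_2 = 0 ⇒ b_1 = 5 − 4 − 0 = 1. So H_1 = Z.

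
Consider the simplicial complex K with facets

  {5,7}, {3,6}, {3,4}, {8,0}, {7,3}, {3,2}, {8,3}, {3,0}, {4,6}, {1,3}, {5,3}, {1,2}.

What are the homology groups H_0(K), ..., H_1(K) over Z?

We work with the vertex ordering 0 < 1 < 2 < 3 < 4 < 5 < 6 < 7 < 8. The simplices of K, each written with vertices in increasing order, are:

  0-simplices (9): [0], [1], [2], [3], [4], [5], [6], [7], [8]
  1-simplices (12): [0,3], [0,8], [1,2], [1,3], [2,3], [3,4], [3,5], [3,6], [3,7], [3,8], [4,6], [5,7]

Hence C_0 ≅ Z^9, C_1 ≅ Z^12.

The boundary map ∂_1: C_1 → C_0 sends each edge [p,q] (with p < q) to q − p.
The resulting 9×12 matrix has rank 8, and its Smith normal form has invariant factors (1,1,1,1,1,1,1,1).

Now H_k = ker ∂_k / im ∂_{k+1}, so:

  H_0: rank C_0 − rank ∂_1 = 9 − 8 = 1, and the invariant factors of ∂_1 are all 1, so H_0 ≅ Z.
  H_1: rank ker ∂_1 − rank ∂_2 = (12 − 8) − 0 = 4, and there is no ∂_2, so H_1 ≅ Z^4.

(K is a triangulation of a wedge of 4 circles.)

H_0 = Z,  H_1 = Z^4.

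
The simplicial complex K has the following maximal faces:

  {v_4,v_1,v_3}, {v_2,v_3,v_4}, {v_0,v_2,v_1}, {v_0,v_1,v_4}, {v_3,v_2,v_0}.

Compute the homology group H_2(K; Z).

Fix the vertex order v_0 < v_1 < v_2 < v_3 < v_4 and write every simplex with vertices in increasing order. Then dim K = 2 and the simplices of K are:

  0-simplices (5): [v_0], [v_1], [v_2], [v_3], [v_4]
  1-simplices (10): [v_0,v_1], [v_0,v_2], [v_0,v_3], [v_0,v_4], [v_1,v_2], [v_1,v_3], [v_1,v_4], [v_2,v_3], [v_2,v_4], [v_3,v_4]
  2-simplices (5): [v_0,v_1,v_2], [v_0,v_1,v_4], [v_0,v_2,v_3], [v_1,v_3,v_4], [v_2,v_3,v_4]

so the chain groups are C_0 ≅ Z^5, C_1 ≅ Z^10, C_2 ≅ Z^5.

Boundary ∂_1: C_1 → C_0 is given by ∂[p,q] = [q] − [p]. For instance
  ∂[v_3,v_4] = [v_4] − [v_3].
This gives a 5×10 integer matrix of rank 4; reducing to Smith normal form yields diagonal entries (1,1,1,1).

Boundary ∂_2: C_2 → C_1 acts by ∂[p,q,r] = [q,r] − [p,r] + [p,q]. For instance
  ∂[v_0,v_1,v_2] = [v_1,v_2] − [v_0,v_2] + [v_0,v_1],
  ∂[v_1,v_3,v_4] = [v_3,v_4] − [v_1,v_4] + [v_1,v_3].
As a 10×5 matrix over Z this has rank 5, with invariant factors (1,1,1,1,1).

Computing H_k = (kernel of ∂_k) / (image of ∂_{k+1}):

  H_2: rank ker ∂_2 − rank ∂_3 = (5 − 5) − 0 = 0, and there is no ∂_3, so H_2 = 0.

H_2 ≅ 0.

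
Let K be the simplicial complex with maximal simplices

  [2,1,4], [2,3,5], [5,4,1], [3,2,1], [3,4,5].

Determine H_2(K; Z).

We work with the vertex ordering 1 < 2 < 3 < 4 < 5. The simplices of K, each written with vertices in increasing order, are:

  0-simplices (5): [1], [2], [3], [4], [5]
  1-simplices (10): [1,2], [1,3], [1,4], [1,5], [2,3], [2,4], [2,5], [3,4], [3,5], [4,5]
  2-simplices (5): [1,2,3], [1,2,4], [1,4,5], [2,3,5], [3,4,5]

giving chain groups C_0 ≅ Z^5, C_1 ≅ Z^10, C_2 ≅ Z^5.

∂_1: C_1 → C_0 is given by ∂[p,q] = [q] − [p].
The 5×10 boundary matrix has rank 4 and Smith normal form diag(1,1,1,1).

∂_2: C_2 → C_1 sends each 2-simplex [p,q,r] to [q,r] − [p,r] + [p,q]. For instance
  ∂[1,2,3] = [2,3] − [1,3] + [1,2],
  ∂[2,3,5] = [3,5] − [2,5] + [2,3].
As a 10×5 matrix over Z this has rank 5, with invariant factors (1,1,1,1,1).

Now H_k = ker ∂_k / im ∂_{k+1}, so:

  H_2: rank ker ∂_2 − rank ∂_3 = (5 − 5) − 0 = 0, and there is no ∂_3, so H_2 ≅ 0.

H_2 = 0.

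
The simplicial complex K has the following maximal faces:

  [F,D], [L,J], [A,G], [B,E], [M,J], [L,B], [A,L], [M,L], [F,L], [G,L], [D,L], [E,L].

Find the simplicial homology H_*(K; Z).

Fix the vertex order A < B < D < E < F < G < J < L < M and write every simplex with vertices in increasing order. Then dim K = 1 and the simplices of K are:

  0-simplices (9): A, B, D, E, F, G, J, L, M
  1-simplices (12): AG, AL, BE, BL, DF, DL, EL, FL, GL, JL, JM, LM

so the chain groups are C_0 ≅ Z^9, C_1 ≅ Z^12.

The boundary map ∂_1: C_1 → C_0 maps an edge to its endpoints' difference, ∂[p,q] = q − p. For instance
  ∂AL = L − A.
This gives a 9×12 integer matrix of rank 8; reducing to Smith normal form yields diagonal entries (1,1,1,1,1,1,1,1).

Reading off H_k = ker ∂_k / im ∂_{k+1}:

  H_0: rank C_0 − rank ∂_1 = 9 − 8 = 1, and the invariant factors of ∂_1 are all 1, so H_0 ≅ Z.
  H_1: rank ker ∂_1 − rank ∂_2 = (12 − 8) − 0 = 4, and there is no ∂_2, so H_1 ≅ Z^4.

(K is a triangulation of a wedge of 4 circles.)

H_0 ≅ Z,  H_1 ≅ Z^4.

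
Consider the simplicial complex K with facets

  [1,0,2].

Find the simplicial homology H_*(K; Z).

H_0 ≅ Z,  H_1 = 0,  H_2 = 0.

K has 3 vertices, 3 edges, 1 triangle.
rank ∂_0 = 0, rank ∂_1 = 2 ⇒ b_0 = 3 − 0 − 2 = 1; all invariant factors of ∂_1 are 1 so no torsion. So H_0 ≅ Z.
rank ∂_1 = 2, rank ∂_2 = 1 ⇒ b_1 = 3 − 2 − 1 = 0; all invariant factors of ∂_2 are 1 so no torsion. So H_1 ≅ 0.
rank ∂_2 = 1, rank ∂_3 = 0 ⇒ b_2 = 1 − 1 − 0 = 0. So H_2 ≅ 0.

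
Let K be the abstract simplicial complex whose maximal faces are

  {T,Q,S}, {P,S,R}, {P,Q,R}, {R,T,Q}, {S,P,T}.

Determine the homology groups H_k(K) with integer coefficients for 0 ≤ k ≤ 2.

Order the vertices as P < Q < R < S < T. Listing each simplex with vertices in this order, K has dimension 2 with simplices:

  0-simplices (5): P, Q, R, S, T
  1-simplices (10): PQ, PR, PS, PT, QR, QS, QT, RS, RT, ST
  2-simplices (5): PQR, PRS, PST, QRT, QST

Hence C_0 ≅ Z^5, C_1 ≅ Z^10, C_2 ≅ Z^5.

The boundary map ∂_1: C_1 → C_0 maps an edge to its endpoints' difference, ∂[p,q] = q − p.
As a 5×10 matrix over Z this has rank 4, with invariant factors (1,1,1,1).

Boundary ∂_2: C_2 → C_1 maps a triangle to the signed sum of its edges. For instance
  ∂QRT = RT − QT + QR,
  ∂PRS = RS − PS + PR.
As a 10×5 matrix over Z this has rank 5, with invariant factors (1,1,1,1,1).

Now H_k = ker ∂_k / im ∂_{k+1}, so:

  H_0: rank C_0 − rank ∂_1 = 5 − 4 = 1, and the invariant factors of ∂_1 are all 1, so H_0 ≅ Z.
  H_1: rank ker ∂_1 − rank ∂_2 = (10 − 4) − 5 = 1, and the invariant factors of ∂_2 are all 1, so H_1 ≅ Z.
  H_2: rank ker ∂_2 − rank ∂_3 = (5 − 5) − 0 = 0, and there is no ∂_3, so H_2 ≅ 0.

H_0 = Z,  H_1 = Z,  H_2 = 0.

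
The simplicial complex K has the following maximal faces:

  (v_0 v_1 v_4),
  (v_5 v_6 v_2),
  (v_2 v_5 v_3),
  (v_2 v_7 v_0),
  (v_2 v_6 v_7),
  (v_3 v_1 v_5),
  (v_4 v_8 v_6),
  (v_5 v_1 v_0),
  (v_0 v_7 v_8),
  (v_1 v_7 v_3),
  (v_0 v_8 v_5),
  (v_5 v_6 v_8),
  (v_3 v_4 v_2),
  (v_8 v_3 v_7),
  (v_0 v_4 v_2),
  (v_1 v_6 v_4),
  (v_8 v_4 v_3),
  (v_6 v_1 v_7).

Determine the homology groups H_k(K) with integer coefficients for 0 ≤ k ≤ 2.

H_0 = Z,  H_1 = Z^2,  H_2 = Z.

Fix the vertex order v_0 < v_1 < v_2 < v_3 < v_4 < v_5 < v_6 < v_7 < v_8 and write every simplex with vertices in increasing order. Then dim K = 2 and the simplices of K are:

  0-simplices (9): [v_0], [v_1], [v_2], [v_3], [v_4], [v_5], [v_6], [v_7], [v_8]
  1-simplices (27): (27 of them)
  2-simplices (18): (18 of them)

giving chain groups C_0 ≅ Z^9, C_1 ≅ Z^27, C_2 ≅ Z^18.

∂_1: C_1 → C_0 sends each edge [p,q] (with p < q) to q − p. For instance
  ∂[v_3,v_8] = [v_8] − [v_3].
As a 9×27 matrix over Z this has rank 8, with invariant factors (1,1,1,1,1,1,1,1).

Boundary ∂_2: C_2 → C_1 sends each 2-simplex [p,q,r] to [q,r] − [p,r] + [p,q]. For instance
  ∂[v_3,v_7,v_8] = [v_7,v_8] − [v_3,v_8] + [v_3,v_7],
  ∂[v_0,v_5,v_8] = [v_5,v_8] − [v_0,v_8] + [v_0,v_5].
The 27×18 boundary matrix has rank 17 and Smith normal form diag(1,1,1,1,1,1,1,1,1,1,1,1,1,1,1,1,1).

Reading off H_k = ker ∂_k / im ∂_{k+1}:

  H_0: rank C_0 − rank ∂_1 = 9 − 8 = 1, and the invariant factors of ∂_1 are all 1, so H_0 ≅ Z.
  H_1: rank ker ∂_1 − rank ∂_2 = (27 − 8) − 17 = 2, and the invariant factors of ∂_2 are all 1, so H_1 ≅ Z^2.
  H_2: rank ker ∂_2 − rank ∂_3 = (18 − 17) − 0 = 1, and there is no ∂_3, so H_2 ≅ Z.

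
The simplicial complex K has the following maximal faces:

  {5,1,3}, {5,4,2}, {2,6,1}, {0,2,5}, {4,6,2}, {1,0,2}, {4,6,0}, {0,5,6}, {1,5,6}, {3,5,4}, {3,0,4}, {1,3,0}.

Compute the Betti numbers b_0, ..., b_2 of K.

b_0 = 1, b_1 = 0, b_2 = 0.

Fix the vertex order 0 < 1 < 2 < 3 < 4 < 5 < 6 and write every simplex with vertices in increasing order. Then dim K = 2 and the simplices of K are:

  0-simplices (7): [0], [1], [2], [3], [4], [5], [6]
  1-simplices (18): [0,1], [0,2], [0,3], [0,4], [0,5], [0,6], [1,2], [1,3], [1,5], [1,6], [2,4], [2,5], [2,6], [3,4], [3,5], [4,5], [4,6], [5,6]
  2-simplices (12): [0,1,2], [0,1,3], [0,2,5], [0,3,4], [0,4,6], [0,5,6], [1,2,6], [1,3,5], [1,5,6], [2,4,5], [2,4,6], [3,4,5]

so the chain groups are C_0 ≅ Z^7, C_1 ≅ Z^18, C_2 ≅ Z^12.

Boundary ∂_1: C_1 → C_0 sends each edge [p,q] (with p < q) to q − p. For instance
  ∂[1,2] = [2] − [1].
This gives a 7×18 integer matrix of rank 6; reducing to Smith normal form yields diagonal entries (1,1,1,1,1,1).

The boundary map ∂_2: C_2 → C_1 acts by ∂[p,q,r] = [q,r] − [p,r] + [p,q]. For instance
  ∂[0,4,6] = [4,6] − [0,6] + [0,4],
  ∂[2,4,6] = [4,6] − [2,6] + [2,4].
This gives a 18×12 integer matrix of rank 12; reducing to Smith normal form yields diagonal entries (1,1,1,1,1,1,1,1,1,1,1,2).

From H_k ≅ ker(∂_k) / im(∂_{k+1}) we obtain:

  H_0: rank C_0 − rank ∂_1 = 7 − 6 = 1, and the invariant factors of ∂_1 are all 1, so H_0 ≅ Z.
  H_1: rank ker ∂_1 − rank ∂_2 = (18 − 6) − 12 = 0, and ∂_2 has invariant factor 2 > 1, so H_1 ≅ Z/2.
  H_2: rank ker ∂_2 − rank ∂_3 = (12 − 12) − 0 = 0, and there is no ∂_3, so H_2 ≅ 0.

Hence the Betti numbers are b_0 = 1, b_1 = 0, b_2 = 0.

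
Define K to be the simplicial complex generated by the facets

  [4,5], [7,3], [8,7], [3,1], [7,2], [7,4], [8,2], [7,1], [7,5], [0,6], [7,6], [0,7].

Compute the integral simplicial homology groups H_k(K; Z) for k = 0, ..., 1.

H_0 = Z,  H_1 = Z^4.

Fix the vertex order 0 < 1 < 2 < 3 < 4 < 5 < 6 < 7 < 8 and write every simplex with vertices in increasing order. Then dim K = 1 and the simplices of K are:

  0-simplices (9): [0], [1], [2], [3], [4], [5], [6], [7], [8]
  1-simplices (12): [0,6], [0,7], [1,3], [1,7], [2,7], [2,8], [3,7], [4,5], [4,7], [5,7], [6,7], [7,8]

Hence C_0 ≅ Z^9, C_1 ≅ Z^12.

The boundary map ∂_1: C_1 → C_0 is given by ∂[p,q] = [q] − [p]. For instance
  ∂[2,8] = [8] − [2].
The resulting 9×12 matrix has rank 8, and its Smith normal form has invariant factors (1,1,1,1,1,1,1,1).

Reading off H_k = ker ∂_k / im ∂_{k+1}:

  H_0: rank C_0 − rank ∂_1 = 9 − 8 = 1, and the invariant factors of ∂_1 are all 1, so H_0 = Z.
  H_1: rank ker ∂_1 − rank ∂_2 = (12 − 8) − 0 = 4, and there is no ∂_2, so H_1 = Z^4.

(K is a triangulation of a wedge of 4 circles.)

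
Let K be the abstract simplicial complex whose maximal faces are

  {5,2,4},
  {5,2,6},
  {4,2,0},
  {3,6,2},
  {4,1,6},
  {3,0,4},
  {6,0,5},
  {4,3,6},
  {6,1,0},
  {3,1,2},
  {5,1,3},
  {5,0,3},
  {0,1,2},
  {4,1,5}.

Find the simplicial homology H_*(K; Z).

H_0 ≅ Z,  H_1 ≅ Z^2,  H_2 ≅ Z.

We work with the vertex ordering 0 < 1 < 2 < 3 < 4 < 5 < 6. The simplices of K, each written with vertices in increasing order, are:

  0-simplices (7): [0], [1], [2], [3], [4], [5], [6]
  1-simplices (21): [0,1], [0,2], [0,3], [0,4], [0,5], [0,6], [1,2], [1,3], [1,4], [1,5], [1,6], [2,3], [2,4], [2,5], [2,6], [3,4], [3,5], [3,6], [4,5], [4,6], [5,6]
  2-simplices (14): [0,1,2], [0,1,6], [0,2,4], [0,3,4], [0,3,5], [0,5,6], [1,2,3], [1,3,5], [1,4,5], [1,4,6], [2,3,6], [2,4,5], [2,5,6], [3,4,6]

giving chain groups C_0 ≅ Z^7, C_1 ≅ Z^21, C_2 ≅ Z^14.

The boundary map ∂_1: C_1 → C_0 is given by ∂[p,q] = [q] − [p].
As a 7×21 matrix over Z this has rank 6, with invariant factors (1,1,1,1,1,1).

∂_2: C_2 → C_1 maps a triangle to the signed sum of its edges. For instance
  ∂[3,4,6] = [4,6] − [3,6] + [3,4],
  ∂[0,3,4] = [3,4] − [0,4] + [0,3].
This gives a 21×14 integer matrix of rank 13; reducing to Smith normal form yields diagonal entries (1,1,1,1,1,1,1,1,1,1,1,1,1).

Now H_k = ker ∂_k / im ∂_{k+1}, so:

  H_0: rank C_0 − rank ∂_1 = 7 − 6 = 1, and the invariant factors of ∂_1 are all 1, so H_0 = Z.
  H_1: rank ker ∂_1 − rank ∂_2 = (21 − 6) − 13 = 2, and the invariant factors of ∂_2 are all 1, so H_1 = Z^2.
  H_2: rank ker ∂_2 − rank ∂_3 = (14 − 13) − 0 = 1, and there is no ∂_3, so H_2 = Z.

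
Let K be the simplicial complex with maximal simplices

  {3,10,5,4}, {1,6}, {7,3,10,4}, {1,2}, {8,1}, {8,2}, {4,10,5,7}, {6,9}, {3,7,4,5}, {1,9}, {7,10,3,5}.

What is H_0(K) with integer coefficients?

Order the vertices as 1 < 2 < 3 < 4 < 5 < 6 < 7 < 8 < 9 < 10. Listing each simplex with vertices in this order, K has dimension 3 with simplices:

  0-simplices (10): [1], [2], [3], [4], [5], [6], [7], [8], [9], [10]
  1-simplices (16): [1,2], [1,6], [1,8], [1,9], [2,8], [3,4], [3,5], [3,7], [3,10], [4,5], [4,7], [4,10], [5,7], [5,10], [6,9], [7,10]
  2-simplices (10): [3,4,5], [3,4,7], [3,4,10], [3,5,7], [3,5,10], [3,7,10], [4,5,7], [4,5,10], [4,7,10], [5,7,10]
  3-simplices (5): [3,4,5,7], [3,4,5,10], [3,4,7,10], [3,5,7,10], [4,5,7,10]

so the chain groups are C_0 ≅ Z^10, C_1 ≅ Z^16, C_2 ≅ Z^10, C_3 ≅ Z^5.

The boundary map ∂_1: C_1 → C_0 sends each edge [p,q] (with p < q) to q − p. For instance
  ∂[1,6] = [6] − [1].
As a 10×16 matrix over Z this has rank 8, with invariant factors (1,1,1,1,1,1,1,1).

Boundary ∂_2: C_2 → C_1 maps a triangle to the signed sum of its edges. For instance
  ∂[3,7,10] = [7,10] − [3,10] + [3,7],
  ∂[5,7,10] = [7,10] − [5,10] + [5,7].
As a 16×10 matrix over Z this has rank 6, with invariant factors (1,1,1,1,1,1).

Boundary ∂_3: C_3 → C_2 sends each 3-simplex σ to the alternating sum Σ_i (−1)^i (σ with its i-th vertex removed). For instance
  ∂[3,4,5,7] = [4,5,7] − [3,5,7] + [3,4,7] − [3,4,5],
  ∂[3,4,7,10] = [4,7,10] − [3,7,10] + [3,4,10] − [3,4,7].
This gives a 10×5 integer matrix of rank 4; reducing to Smith normal form yields diagonal entries (1,1,1,1).

From H_k ≅ ker(∂_k) / im(∂_{k+1}) we obtain:

  H_0: rank C_0 − rank ∂_1 = 10 − 8 = 2, and the invariant factors of ∂_1 are all 1, so H_0 = Z^2.

(K is a triangulation of the disjoint union of the 3-sphere S^3 and a wedge of 2 circles.)

H_0 = Z^2.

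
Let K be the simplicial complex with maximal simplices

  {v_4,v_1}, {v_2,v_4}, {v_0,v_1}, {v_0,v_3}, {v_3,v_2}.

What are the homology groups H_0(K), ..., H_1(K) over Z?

Order the vertices as v_0 < v_1 < v_2 < v_3 < v_4. Listing each simplex with vertices in this order, K has dimension 1 with simplices:

  0-simplices (5): [v_0], [v_1], [v_2], [v_3], [v_4]
  1-simplices (5): [v_0,v_1], [v_0,v_3], [v_1,v_4], [v_2,v_3], [v_2,v_4]

giving chain groups C_0 ≅ Z^5, C_1 ≅ Z^5.

∂_1: C_1 → C_0 sends each edge [p,q] (with p < q) to q − p. For instance
  ∂[v_1,v_4] = [v_4] − [v_1].
This gives a 5×5 integer matrix of rank 4; reducing to Smith normal form yields diagonal entries (1,1,1,1).

Computing H_k = (kernel of ∂_k) / (image of ∂_{k+1}):

  H_0: rank C_0 − rank ∂_1 = 5 − 4 = 1, and the invariant factors of ∂_1 are all 1, so H_0 = Z.
  H_1: rank ker ∂_1 − rank ∂_2 = (5 − 4) − 0 = 1, and there is no ∂_2, so H_1 = Z.

As a check, the Euler characteristic is 5 − 5 = 0, which agrees with 1 − 1 = 0.
(K is a triangulation of the circle S^1.)

H_0 = Z,  H_1 = Z.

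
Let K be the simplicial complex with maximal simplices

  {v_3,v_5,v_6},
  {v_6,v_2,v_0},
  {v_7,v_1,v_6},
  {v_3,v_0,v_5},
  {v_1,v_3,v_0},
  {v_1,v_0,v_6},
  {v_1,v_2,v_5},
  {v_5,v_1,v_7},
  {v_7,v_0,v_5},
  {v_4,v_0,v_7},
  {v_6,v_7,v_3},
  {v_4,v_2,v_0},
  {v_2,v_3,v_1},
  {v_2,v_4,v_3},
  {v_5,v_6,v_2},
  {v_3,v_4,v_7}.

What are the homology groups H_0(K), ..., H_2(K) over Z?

We work with the vertex ordering v_0 < v_1 < v_2 < v_3 < v_4 < v_5 < v_6 < v_7. The simplices of K, each written with vertices in increasing order, are:

  0-simplices (8): [v_0], [v_1], [v_2], [v_3], [v_4], [v_5], [v_6], [v_7]
  1-simplices (24): (24 of them)
  2-simplices (16): (16 of them)

Hence C_0 ≅ Z^8, C_1 ≅ Z^24, C_2 ≅ Z^16.

The boundary map ∂_1: C_1 → C_0 maps an edge to its endpoints' difference, ∂[p,q] = q − p. For instance
  ∂[v_1,v_6] = [v_6] − [v_1].
This gives a 8×24 integer matrix of rank 7; reducing to Smith normal form yields diagonal entries (1,1,1,1,1,1,1).

∂_2: C_2 → C_1 sends each 2-simplex [p,q,r] to [q,r] − [p,r] + [p,q]. For instance
  ∂[v_0,v_1,v_3] = [v_1,v_3] − [v_0,v_3] + [v_0,v_1],
  ∂[v_0,v_2,v_4] = [v_2,v_4] − [v_0,v_4] + [v_0,v_2].
The resulting 24×16 matrix has rank 15, and its Smith normal form has invariant factors (1,1,1,1,1,1,1,1,1,1,1,1,1,1,1).

Computing H_k = (kernel of ∂_k) / (image of ∂_{k+1}):

  H_0: rank C_0 − rank ∂_1 = 8 − 7 = 1, and the invariant factors of ∂_1 are all 1, so H_0 ≅ Z.
  H_1: rank ker ∂_1 − rank ∂_2 = (24 − 7) − 15 = 2, and the invariant factors of ∂_2 are all 1, so H_1 ≅ Z^2.
  H_2: rank ker ∂_2 − rank ∂_3 = (16 − 15) − 0 = 1, and there is no ∂_3, so H_2 ≅ Z.

H_0 ≅ Z,  H_1 ≅ Z^2,  H_2 ≅ Z.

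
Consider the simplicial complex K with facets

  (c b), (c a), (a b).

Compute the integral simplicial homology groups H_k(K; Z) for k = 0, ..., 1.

K has 3 vertices, 3 edges.
rank ∂_0 = 0, rank ∂_1 = 2 ⇒ b_0 = 3 − 0 − 2 = 1; all invariant factors of ∂_1 are 1 so no torsion. So H_0 ≅ Z.
rank ∂_1 = 2, rank ∂_2 = 0 ⇒ b_1 = 3 − 2 − 0 = 1. So H_1 ≅ Z.

H_0 ≅ Z,  H_1 ≅ Z.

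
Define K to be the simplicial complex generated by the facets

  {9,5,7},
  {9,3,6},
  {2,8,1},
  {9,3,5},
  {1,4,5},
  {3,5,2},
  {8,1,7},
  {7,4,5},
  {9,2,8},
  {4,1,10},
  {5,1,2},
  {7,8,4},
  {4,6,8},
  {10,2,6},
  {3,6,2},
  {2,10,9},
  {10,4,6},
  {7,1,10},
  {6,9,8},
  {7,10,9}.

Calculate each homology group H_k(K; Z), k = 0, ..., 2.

We work with the vertex ordering 1 < 2 < 3 < 4 < 5 < 6 < 7 < 8 < 9 < 10. The simplices of K, each written with vertices in increasing order, are:

  0-simplices (10): [1], [2], [3], [4], [5], [6], [7], [8], [9], [10]
  1-simplices (30): (30 of them)
  2-simplices (20): (20 of them)

Hence C_0 ≅ Z^10, C_1 ≅ Z^30, C_2 ≅ Z^20.

The boundary map ∂_1: C_1 → C_0 sends each edge [p,q] (with p < q) to q − p. For instance
  ∂[2,5] = [5] − [2].
This gives a 10×30 integer matrix of rank 9; reducing to Smith normal form yields diagonal entries (1,1,1,1,1,1,1,1,1).

Boundary ∂_2: C_2 → C_1 acts by ∂[p,q,r] = [q,r] − [p,r] + [p,q]. For instance
  ∂[6,8,9] = [8,9] − [6,9] + [6,8],
  ∂[2,3,5] = [3,5] − [2,5] + [2,3].
The resulting 30×20 matrix has rank 20, and its Smith normal form has invariant factors (1,1,1,1,1,1,1,1,1,1,1,1,1,1,1,1,1,1,1,2).

Reading off H_k = ker ∂_k / im ∂_{k+1}:

  H_0: rank C_0 − rank ∂_1 = 10 − 9 = 1, and the invariant factors of ∂_1 are all 1, so H_0 = Z.
  H_1: rank ker ∂_1 − rank ∂_2 = (30 − 9) − 20 = 1, and ∂_2 has invariant factor 2 > 1, so H_1 = Z × Z/2.
  H_2: rank ker ∂_2 − rank ∂_3 = (20 − 20) − 0 = 0, and there is no ∂_3, so H_2 = 0.

As a check, the Euler characteristic is 10 − 30 + 20 = 0, which agrees with 1 − 1 + 0 = 0.

H_0 ≅ Z,  H_1 ≅ Z × Z/2,  H_2 = 0.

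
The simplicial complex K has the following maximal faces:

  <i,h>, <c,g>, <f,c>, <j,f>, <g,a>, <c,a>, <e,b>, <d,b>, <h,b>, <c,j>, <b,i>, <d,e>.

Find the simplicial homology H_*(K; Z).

K has 10 vertices, 12 edges.
rank ∂_0 = 0, rank ∂_1 = 8 ⇒ b_0 = 10 − 0 − 8 = 2; all invariant factors of ∂_1 are 1 so no torsion. So H_0 ≅ Z^2.
rank ∂_1 = 8, rank ∂_2 = 0 ⇒ b_1 = 12 − 8 − 0 = 4. So H_1 ≅ Z^4.

H_0 ≅ Z^2,  H_1 ≅ Z^4.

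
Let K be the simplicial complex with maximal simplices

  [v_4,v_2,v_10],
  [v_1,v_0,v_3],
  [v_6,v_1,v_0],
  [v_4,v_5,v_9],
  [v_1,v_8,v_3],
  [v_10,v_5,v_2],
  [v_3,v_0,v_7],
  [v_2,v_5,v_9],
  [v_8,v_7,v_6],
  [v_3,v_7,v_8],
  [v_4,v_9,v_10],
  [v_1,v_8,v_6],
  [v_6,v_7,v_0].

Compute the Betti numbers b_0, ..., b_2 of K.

b_0 = 2, b_1 = 1, b_2 = 1.

Fix the vertex order v_0 < v_1 < v_2 < v_3 < v_4 < v_5 < v_6 < v_7 < v_8 < v_9 < v_10 and write every simplex with vertices in increasing order. Then dim K = 2 and the simplices of K are:

  0-simplices (11): [v_0], [v_1], [v_2], [v_3], [v_4], [v_5], [v_6], [v_7], [v_8], [v_9], [v_10]
  1-simplices (22): (22 of them)
  2-simplices (13): (13 of them)

Hence C_0 ≅ Z^11, C_1 ≅ Z^22, C_2 ≅ Z^13.

∂_1: C_1 → C_0 maps an edge to its endpoints' difference, ∂[p,q] = q − p.
This gives a 11×22 integer matrix of rank 9; reducing to Smith normal form yields diagonal entries (1,1,1,1,1,1,1,1,1).

∂_2: C_2 → C_1 acts by ∂[p,q,r] = [q,r] − [p,r] + [p,q]. For instance
  ∂[v_2,v_4,v_10] = [v_4,v_10] − [v_2,v_10] + [v_2,v_4],
  ∂[v_0,v_3,v_7] = [v_3,v_7] − [v_0,v_7] + [v_0,v_3].
The 22×13 boundary matrix has rank 12 and Smith normal form diag(1,1,1,1,1,1,1,1,1,1,1,1).

Computing H_k = (kernel of ∂_k) / (image of ∂_{k+1}):

  H_0: rank C_0 − rank ∂_1 = 11 − 9 = 2, and the invariant factors of ∂_1 are all 1, so H_0 ≅ Z^2.
  H_1: rank ker ∂_1 − rank ∂_2 = (22 − 9) − 12 = 1, and the invariant factors of ∂_2 are all 1, so H_1 ≅ Z.
  H_2: rank ker ∂_2 − rank ∂_3 = (13 − 12) − 0 = 1, and there is no ∂_3, so H_2 ≅ Z.

Hence the Betti numbers are b_0 = 2, b_1 = 1, b_2 = 1.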